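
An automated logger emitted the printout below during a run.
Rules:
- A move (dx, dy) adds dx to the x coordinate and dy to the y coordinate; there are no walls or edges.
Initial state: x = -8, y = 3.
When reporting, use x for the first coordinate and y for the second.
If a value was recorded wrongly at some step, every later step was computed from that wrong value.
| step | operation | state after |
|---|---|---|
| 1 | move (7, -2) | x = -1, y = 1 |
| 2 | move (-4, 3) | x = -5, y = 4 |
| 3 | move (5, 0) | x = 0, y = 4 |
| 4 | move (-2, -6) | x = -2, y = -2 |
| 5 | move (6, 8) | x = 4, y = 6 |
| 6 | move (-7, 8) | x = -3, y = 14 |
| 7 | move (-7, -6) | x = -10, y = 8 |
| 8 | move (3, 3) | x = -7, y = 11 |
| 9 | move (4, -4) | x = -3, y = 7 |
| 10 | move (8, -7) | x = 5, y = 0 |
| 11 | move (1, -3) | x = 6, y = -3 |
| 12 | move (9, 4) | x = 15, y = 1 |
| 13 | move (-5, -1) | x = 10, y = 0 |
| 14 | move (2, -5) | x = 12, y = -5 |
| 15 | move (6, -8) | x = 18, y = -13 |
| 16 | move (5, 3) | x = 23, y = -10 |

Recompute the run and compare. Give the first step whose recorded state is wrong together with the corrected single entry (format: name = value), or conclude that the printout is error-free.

no error

Recomputing the run from the initial state:
step 1: x = -1, y = 1
step 2: x = -5, y = 4
step 3: x = 0, y = 4
step 4: x = -2, y = -2
step 5: x = 4, y = 6
step 6: x = -3, y = 14
step 7: x = -10, y = 8
step 8: x = -7, y = 11
step 9: x = -3, y = 7
step 10: x = 5, y = 0
step 11: x = 6, y = -3
step 12: x = 15, y = 1
step 13: x = 10, y = 0
step 14: x = 12, y = -5
step 15: x = 18, y = -13
step 16: x = 23, y = -10
This matches the printout at every step.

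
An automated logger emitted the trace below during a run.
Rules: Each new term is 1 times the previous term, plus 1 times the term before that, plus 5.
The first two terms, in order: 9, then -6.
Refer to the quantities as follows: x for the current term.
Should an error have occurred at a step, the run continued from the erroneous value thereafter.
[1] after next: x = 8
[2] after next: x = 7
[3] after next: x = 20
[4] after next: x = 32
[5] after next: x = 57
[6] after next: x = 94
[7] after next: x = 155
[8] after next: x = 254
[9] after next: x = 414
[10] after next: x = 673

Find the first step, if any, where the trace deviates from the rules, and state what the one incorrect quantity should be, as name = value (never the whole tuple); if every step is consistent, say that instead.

step 7, x = 156

Recomputing the run from the initial state:
step 1: x = 8
step 2: x = 7
step 3: x = 20
step 4: x = 32
step 5: x = 57
step 6: x = 94
step 7: x = 156
step 8: x = 255
step 9: x = 416
step 10: x = 676
The first disagreement with the trace is at step 7, where the value should be x = 156.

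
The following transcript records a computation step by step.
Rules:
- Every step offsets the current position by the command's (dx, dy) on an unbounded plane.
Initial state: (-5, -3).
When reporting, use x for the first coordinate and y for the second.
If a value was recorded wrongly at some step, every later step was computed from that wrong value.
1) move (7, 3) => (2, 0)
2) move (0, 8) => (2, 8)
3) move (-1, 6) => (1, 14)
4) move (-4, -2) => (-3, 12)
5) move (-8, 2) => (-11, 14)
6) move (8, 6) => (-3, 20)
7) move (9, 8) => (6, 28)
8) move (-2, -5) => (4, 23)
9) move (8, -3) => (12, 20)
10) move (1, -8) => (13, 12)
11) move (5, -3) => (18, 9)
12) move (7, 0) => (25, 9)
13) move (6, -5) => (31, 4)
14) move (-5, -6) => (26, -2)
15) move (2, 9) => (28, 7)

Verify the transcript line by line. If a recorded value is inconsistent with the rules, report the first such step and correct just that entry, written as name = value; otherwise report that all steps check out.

no error

step 1: x = -5 + (7) = 2, y = -3 + (3) = 0 -> no discrepancy
step 2: x = 2 + (0) = 2, y = 0 + (8) = 8 -> consistent with the transcript
step 3: x = 2 + (-1) = 1, y = 8 + (6) = 14 -> verified
step 4: x = 1 + (-4) = -3, y = 14 + (-2) = 12 -> agrees with the transcript
step 5: x = -3 + (-8) = -11, y = 12 + (2) = 14 -> agrees with the transcript
step 6: x = -11 + (8) = -3, y = 14 + (6) = 20 -> in agreement
step 7: x = -3 + (9) = 6, y = 20 + (8) = 28 -> verified
step 8: x = 6 + (-2) = 4, y = 28 + (-5) = 23 -> in agreement
step 9: x = 4 + (8) = 12, y = 23 + (-3) = 20 -> consistent with the transcript
step 10: x = 12 + (1) = 13, y = 20 + (-8) = 12 -> exactly as logged
step 11: x = 13 + (5) = 18, y = 12 + (-3) = 9 -> agrees with the transcript
step 12: x = 18 + (7) = 25, y = 9 + (0) = 9 -> agrees with the transcript
step 13: x = 25 + (6) = 31, y = 9 + (-5) = 4 -> in agreement
step 14: x = 31 + (-5) = 26, y = 4 + (-6) = -2 -> checks out
step 15: x = 26 + (2) = 28, y = -2 + (9) = 7 -> no discrepancy
The recomputation confirms every line.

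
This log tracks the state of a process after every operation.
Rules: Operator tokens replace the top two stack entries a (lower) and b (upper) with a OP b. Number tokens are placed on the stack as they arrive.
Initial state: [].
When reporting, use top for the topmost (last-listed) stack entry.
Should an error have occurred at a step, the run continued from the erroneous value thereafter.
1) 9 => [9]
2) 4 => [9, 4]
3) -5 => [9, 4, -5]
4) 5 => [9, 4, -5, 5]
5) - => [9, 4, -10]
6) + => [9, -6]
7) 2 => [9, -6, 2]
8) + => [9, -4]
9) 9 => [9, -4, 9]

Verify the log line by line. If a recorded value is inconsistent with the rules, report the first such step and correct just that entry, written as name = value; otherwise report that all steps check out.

Recomputing the run from the initial state:
step 1: [9]
step 2: [9, 4]
step 3: [9, 4, -5]
step 4: [9, 4, -5, 5]
step 5: [9, 4, -10]
step 6: [9, -6]
step 7: [9, -6, 2]
step 8: [9, -4]
step 9: [9, -4, 9]
This matches the log at every step.

no error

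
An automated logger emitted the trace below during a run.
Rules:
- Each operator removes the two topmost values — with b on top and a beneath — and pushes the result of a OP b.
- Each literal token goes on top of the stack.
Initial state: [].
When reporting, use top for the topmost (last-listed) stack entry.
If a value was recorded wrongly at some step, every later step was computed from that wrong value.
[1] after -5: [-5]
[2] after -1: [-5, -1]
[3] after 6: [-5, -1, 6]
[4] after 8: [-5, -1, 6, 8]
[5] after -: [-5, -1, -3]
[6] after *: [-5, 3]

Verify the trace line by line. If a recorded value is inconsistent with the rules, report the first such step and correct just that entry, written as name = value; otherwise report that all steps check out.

step 5, top = -2

step 1: push -5: top = -5 -> same as recorded
step 2: push -1: top = -1 -> agrees with the trace
step 3: push 6: top = 6 -> checks out
step 4: push 8: top = 8 -> no discrepancy
step 5: 6 - 8 = -2 -> the trace has a different value
That makes step 5 the first incorrect line — top = -2 is what it should show.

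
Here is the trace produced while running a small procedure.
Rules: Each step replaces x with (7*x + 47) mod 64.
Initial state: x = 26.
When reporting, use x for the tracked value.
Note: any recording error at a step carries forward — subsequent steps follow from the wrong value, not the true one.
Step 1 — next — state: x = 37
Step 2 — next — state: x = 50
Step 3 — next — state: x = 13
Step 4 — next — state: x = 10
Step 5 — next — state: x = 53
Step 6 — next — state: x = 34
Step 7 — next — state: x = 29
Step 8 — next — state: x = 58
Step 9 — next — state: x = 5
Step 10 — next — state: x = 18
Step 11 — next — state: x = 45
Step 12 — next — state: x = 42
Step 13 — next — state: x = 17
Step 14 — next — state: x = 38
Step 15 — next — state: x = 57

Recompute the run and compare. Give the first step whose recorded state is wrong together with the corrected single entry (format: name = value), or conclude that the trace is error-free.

Step 1: x = (7*26 + 47) mod 64 = 37 — confirmed correct.
Step 2: x = (7*37 + 47) mod 64 = 50 — confirmed correct.
Step 3: x = (7*50 + 47) mod 64 = 13 — checks out.
Step 4: x = (7*13 + 47) mod 64 = 10 — checks out.
Step 5: x = (7*10 + 47) mod 64 = 53 — checks out.
Step 6: x = (7*53 + 47) mod 64 = 34 — confirmed correct.
Step 7: x = (7*34 + 47) mod 64 = 29 — matches.
Step 8: x = (7*29 + 47) mod 64 = 58 — verified.
Step 9: x = (7*58 + 47) mod 64 = 5 — checks out.
Step 10: x = (7*5 + 47) mod 64 = 18 — exactly as logged.
Step 11: x = (7*18 + 47) mod 64 = 45 — exactly as logged.
Step 12: x = (7*45 + 47) mod 64 = 42 — same as recorded.
Step 13: x = (7*42 + 47) mod 64 = 21 — this is not what the trace shows.
The earliest wrong entry is at step 13: it should read x = 21.

step 13, x = 21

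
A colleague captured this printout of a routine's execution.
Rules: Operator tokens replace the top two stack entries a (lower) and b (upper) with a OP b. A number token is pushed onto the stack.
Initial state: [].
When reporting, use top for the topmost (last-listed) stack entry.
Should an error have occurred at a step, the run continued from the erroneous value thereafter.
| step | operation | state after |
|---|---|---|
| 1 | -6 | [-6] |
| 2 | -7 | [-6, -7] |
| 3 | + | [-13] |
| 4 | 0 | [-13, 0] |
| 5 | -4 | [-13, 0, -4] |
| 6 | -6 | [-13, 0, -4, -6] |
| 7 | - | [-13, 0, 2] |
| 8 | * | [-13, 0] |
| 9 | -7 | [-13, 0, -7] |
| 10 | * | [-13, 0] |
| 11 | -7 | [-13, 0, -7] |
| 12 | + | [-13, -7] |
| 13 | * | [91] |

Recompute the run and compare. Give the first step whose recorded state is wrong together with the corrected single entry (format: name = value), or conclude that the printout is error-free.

Step 1: push -6: top = -6 — matches.
Step 2: push -7: top = -7 — checks out.
Step 3: -6 + -7 = -13 — in agreement.
Step 4: push 0: top = 0 — matches.
Step 5: push -4: top = -4 — consistent with the printout.
Step 6: push -6: top = -6 — agrees with the printout.
Step 7: -4 - -6 = 2 — consistent with the printout.
Step 8: 0 * 2 = 0 — same as recorded.
Step 9: push -7: top = -7 — no discrepancy.
Step 10: 0 * -7 = 0 — matches.
Step 11: push -7: top = -7 — exactly as logged.
Step 12: 0 + -7 = -7 — consistent with the printout.
Step 13: -13 * -7 = 91 — checks out.
Every step is consistent.

no error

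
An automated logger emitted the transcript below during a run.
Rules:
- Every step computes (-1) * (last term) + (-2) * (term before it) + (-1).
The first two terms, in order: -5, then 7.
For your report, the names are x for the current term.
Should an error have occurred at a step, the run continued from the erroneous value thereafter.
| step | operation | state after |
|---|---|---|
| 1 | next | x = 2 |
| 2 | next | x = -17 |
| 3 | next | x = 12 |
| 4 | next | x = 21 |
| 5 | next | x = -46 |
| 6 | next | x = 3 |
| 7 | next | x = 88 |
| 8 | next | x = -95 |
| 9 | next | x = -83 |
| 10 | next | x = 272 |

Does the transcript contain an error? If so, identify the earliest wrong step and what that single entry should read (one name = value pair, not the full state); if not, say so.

Recomputing the run from the initial state:
step 1: x = 2
step 2: x = -17
step 3: x = 12
step 4: x = 21
step 5: x = -46
step 6: x = 3
step 7: x = 88
step 8: x = -95
step 9: x = -82
step 10: x = 271
The first disagreement with the transcript is at step 9, where the value should be x = -82.

step 9, x = -82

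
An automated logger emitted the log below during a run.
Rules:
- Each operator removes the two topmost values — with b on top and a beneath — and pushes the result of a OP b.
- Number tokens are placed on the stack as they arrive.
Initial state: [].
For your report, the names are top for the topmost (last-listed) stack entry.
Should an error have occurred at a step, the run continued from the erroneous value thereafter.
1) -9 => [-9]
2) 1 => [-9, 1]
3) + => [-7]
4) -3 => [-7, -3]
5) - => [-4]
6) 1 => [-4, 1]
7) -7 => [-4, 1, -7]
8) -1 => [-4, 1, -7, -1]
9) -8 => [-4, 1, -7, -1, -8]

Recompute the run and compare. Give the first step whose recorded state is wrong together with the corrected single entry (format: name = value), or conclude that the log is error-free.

step 3, top = -8

Recomputing the run from the initial state:
step 1: [-9]
step 2: [-9, 1]
step 3: [-8]
step 4: [-8, -3]
step 5: [-5]
step 6: [-5, 1]
step 7: [-5, 1, -7]
step 8: [-5, 1, -7, -1]
step 9: [-5, 1, -7, -1, -8]
The first disagreement with the log is at step 3, where the value should be top = -8.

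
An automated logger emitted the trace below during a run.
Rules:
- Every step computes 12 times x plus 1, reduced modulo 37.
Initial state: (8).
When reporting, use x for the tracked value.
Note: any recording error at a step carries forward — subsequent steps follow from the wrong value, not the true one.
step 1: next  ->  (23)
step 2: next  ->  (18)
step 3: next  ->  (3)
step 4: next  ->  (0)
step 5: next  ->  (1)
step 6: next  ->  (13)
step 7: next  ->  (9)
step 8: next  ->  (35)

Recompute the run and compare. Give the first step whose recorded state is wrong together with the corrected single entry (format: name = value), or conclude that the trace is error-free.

Recomputing the run from the initial state:
step 1: x = 23
step 2: x = 18
step 3: x = 32
step 4: x = 15
step 5: x = 33
step 6: x = 27
step 7: x = 29
step 8: x = 16
The first disagreement with the trace is at step 3, where the value should be x = 32.

step 3, x = 32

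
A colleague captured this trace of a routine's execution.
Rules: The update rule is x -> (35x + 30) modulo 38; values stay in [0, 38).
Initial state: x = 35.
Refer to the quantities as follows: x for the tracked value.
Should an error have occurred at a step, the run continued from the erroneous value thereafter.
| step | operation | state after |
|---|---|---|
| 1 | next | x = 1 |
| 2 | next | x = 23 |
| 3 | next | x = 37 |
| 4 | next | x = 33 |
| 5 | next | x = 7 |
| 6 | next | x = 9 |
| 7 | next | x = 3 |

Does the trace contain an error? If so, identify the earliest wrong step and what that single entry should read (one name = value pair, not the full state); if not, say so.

Recomputing the run from the initial state:
step 1: x = 1
step 2: x = 27
step 3: x = 25
step 4: x = 31
step 5: x = 13
step 6: x = 29
step 7: x = 19
The first disagreement with the trace is at step 2, where the value should be x = 27.

step 2, x = 27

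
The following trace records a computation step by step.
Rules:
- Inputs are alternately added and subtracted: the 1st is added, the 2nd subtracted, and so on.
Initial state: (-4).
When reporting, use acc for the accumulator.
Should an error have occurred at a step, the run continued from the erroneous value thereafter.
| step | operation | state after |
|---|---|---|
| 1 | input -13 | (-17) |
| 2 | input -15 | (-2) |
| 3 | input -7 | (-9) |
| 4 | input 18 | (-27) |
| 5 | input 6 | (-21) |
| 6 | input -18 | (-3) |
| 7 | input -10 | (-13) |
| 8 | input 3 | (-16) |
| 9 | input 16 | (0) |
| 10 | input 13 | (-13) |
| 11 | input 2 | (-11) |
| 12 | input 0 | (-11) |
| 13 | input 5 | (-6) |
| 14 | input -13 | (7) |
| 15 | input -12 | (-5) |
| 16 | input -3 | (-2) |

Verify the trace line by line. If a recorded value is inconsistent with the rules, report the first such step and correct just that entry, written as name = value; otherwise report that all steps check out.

Step 1: acc = -4 + -13 = -17 — exactly as logged.
Step 2: acc = -17 - -15 = -2 — exactly as logged.
Step 3: acc = -2 + -7 = -9 — same as recorded.
Step 4: acc = -9 - 18 = -27 — confirmed correct.
Step 5: acc = -27 + 6 = -21 — agrees with the trace.
Step 6: acc = -21 - -18 = -3 — checks out.
Step 7: acc = -3 + -10 = -13 — in agreement.
Step 8: acc = -13 - 3 = -16 — in agreement.
Step 9: acc = -16 + 16 = 0 — agrees with the trace.
Step 10: acc = 0 - 13 = -13 — exactly as logged.
Step 11: acc = -13 + 2 = -11 — consistent with the trace.
Step 12: acc = -11 - 0 = -11 — matches.
Step 13: acc = -11 + 5 = -6 — checks out.
Step 14: acc = -6 - -13 = 7 — verified.
Step 15: acc = 7 + -12 = -5 — matches.
Step 16: acc = -5 - -3 = -2 — confirmed correct.
Each recorded entry agrees with the recomputation.

no error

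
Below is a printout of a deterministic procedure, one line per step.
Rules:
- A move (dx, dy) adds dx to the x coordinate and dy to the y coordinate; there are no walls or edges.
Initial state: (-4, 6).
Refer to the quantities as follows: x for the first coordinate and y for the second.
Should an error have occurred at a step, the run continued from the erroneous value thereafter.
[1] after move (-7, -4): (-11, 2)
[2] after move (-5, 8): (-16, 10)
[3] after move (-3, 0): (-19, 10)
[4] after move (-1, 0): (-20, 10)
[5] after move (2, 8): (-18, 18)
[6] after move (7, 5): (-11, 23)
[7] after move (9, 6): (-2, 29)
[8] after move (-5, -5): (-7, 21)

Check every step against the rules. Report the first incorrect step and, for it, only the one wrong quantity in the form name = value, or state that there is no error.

step 8, y = 24

Recomputing the run from the initial state:
step 1: x = -11, y = 2
step 2: x = -16, y = 10
step 3: x = -19, y = 10
step 4: x = -20, y = 10
step 5: x = -18, y = 18
step 6: x = -11, y = 23
step 7: x = -2, y = 29
step 8: x = -7, y = 24
The first disagreement with the printout is at step 8, where the value should be y = 24.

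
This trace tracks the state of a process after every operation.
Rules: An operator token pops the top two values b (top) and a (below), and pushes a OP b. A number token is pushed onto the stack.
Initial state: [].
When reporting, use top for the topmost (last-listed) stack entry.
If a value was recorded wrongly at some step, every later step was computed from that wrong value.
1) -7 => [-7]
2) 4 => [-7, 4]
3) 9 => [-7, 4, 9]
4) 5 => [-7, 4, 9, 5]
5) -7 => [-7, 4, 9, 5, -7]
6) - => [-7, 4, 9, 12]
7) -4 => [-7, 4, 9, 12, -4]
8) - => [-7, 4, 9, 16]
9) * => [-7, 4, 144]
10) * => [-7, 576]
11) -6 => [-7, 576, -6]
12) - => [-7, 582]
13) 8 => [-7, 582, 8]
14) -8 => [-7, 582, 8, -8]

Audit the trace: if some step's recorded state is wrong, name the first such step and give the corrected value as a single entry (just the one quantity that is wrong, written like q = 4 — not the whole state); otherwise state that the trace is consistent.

Recomputing the run from the initial state:
step 1: [-7]
step 2: [-7, 4]
step 3: [-7, 4, 9]
step 4: [-7, 4, 9, 5]
step 5: [-7, 4, 9, 5, -7]
step 6: [-7, 4, 9, 12]
step 7: [-7, 4, 9, 12, -4]
step 8: [-7, 4, 9, 16]
step 9: [-7, 4, 144]
step 10: [-7, 576]
step 11: [-7, 576, -6]
step 12: [-7, 582]
step 13: [-7, 582, 8]
step 14: [-7, 582, 8, -8]
This matches the trace at every step.

no error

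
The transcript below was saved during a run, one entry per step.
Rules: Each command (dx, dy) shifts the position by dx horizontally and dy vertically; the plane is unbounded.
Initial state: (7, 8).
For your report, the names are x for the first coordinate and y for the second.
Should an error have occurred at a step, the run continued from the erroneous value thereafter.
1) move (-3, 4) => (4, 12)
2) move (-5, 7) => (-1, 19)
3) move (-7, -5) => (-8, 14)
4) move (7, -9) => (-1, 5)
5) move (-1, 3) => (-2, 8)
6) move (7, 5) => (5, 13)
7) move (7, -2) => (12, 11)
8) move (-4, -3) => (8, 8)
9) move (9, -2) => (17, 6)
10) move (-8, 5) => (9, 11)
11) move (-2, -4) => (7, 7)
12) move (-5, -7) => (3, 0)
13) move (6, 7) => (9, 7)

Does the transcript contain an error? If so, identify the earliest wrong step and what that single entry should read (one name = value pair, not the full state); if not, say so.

1. x = 7 + (-3) = 4, y = 8 + (4) = 12 (exactly as logged)
2. x = 4 + (-5) = -1, y = 12 + (7) = 19 (same as recorded)
3. x = -1 + (-7) = -8, y = 19 + (-5) = 14 (agrees with the transcript)
4. x = -8 + (7) = -1, y = 14 + (-9) = 5 (no discrepancy)
5. x = -1 + (-1) = -2, y = 5 + (3) = 8 (verified)
6. x = -2 + (7) = 5, y = 8 + (5) = 13 (verified)
7. x = 5 + (7) = 12, y = 13 + (-2) = 11 (exactly as logged)
8. x = 12 + (-4) = 8, y = 11 + (-3) = 8 (same as recorded)
9. x = 8 + (9) = 17, y = 8 + (-2) = 6 (exactly as logged)
10. x = 17 + (-8) = 9, y = 6 + (5) = 11 (matches)
11. x = 9 + (-2) = 7, y = 11 + (-4) = 7 (exactly as logged)
12. x = 7 + (-5) = 2, y = 7 + (-7) = 0 (first mismatch against the transcript)
Conclusion: step 12 carries the first error; the entry should be x = 2.

step 12, x = 2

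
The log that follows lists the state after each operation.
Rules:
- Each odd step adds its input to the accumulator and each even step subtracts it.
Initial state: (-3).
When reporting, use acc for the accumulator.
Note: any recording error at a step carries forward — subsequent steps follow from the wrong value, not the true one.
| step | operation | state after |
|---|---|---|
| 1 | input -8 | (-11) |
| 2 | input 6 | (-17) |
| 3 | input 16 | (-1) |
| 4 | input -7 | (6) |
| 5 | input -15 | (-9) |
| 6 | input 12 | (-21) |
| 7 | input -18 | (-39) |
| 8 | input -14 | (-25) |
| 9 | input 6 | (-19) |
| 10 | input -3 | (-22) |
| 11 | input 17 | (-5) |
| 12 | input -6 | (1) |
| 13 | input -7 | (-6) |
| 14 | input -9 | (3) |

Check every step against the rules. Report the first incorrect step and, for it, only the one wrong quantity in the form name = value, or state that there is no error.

step 10, acc = -16

step 1: acc = -3 + -8 = -11 -> exactly as logged
step 2: acc = -11 - 6 = -17 -> confirmed correct
step 3: acc = -17 + 16 = -1 -> exactly as logged
step 4: acc = -1 - -7 = 6 -> confirmed correct
step 5: acc = 6 + -15 = -9 -> matches
step 6: acc = -9 - 12 = -21 -> agrees with the log
step 7: acc = -21 + -18 = -39 -> checks out
step 8: acc = -39 - -14 = -25 -> confirmed correct
step 9: acc = -25 + 6 = -19 -> matches
step 10: acc = -19 - -3 = -16 -> the recorded entry deviates here
Step 10 is the first one off; corrected, acc = -16.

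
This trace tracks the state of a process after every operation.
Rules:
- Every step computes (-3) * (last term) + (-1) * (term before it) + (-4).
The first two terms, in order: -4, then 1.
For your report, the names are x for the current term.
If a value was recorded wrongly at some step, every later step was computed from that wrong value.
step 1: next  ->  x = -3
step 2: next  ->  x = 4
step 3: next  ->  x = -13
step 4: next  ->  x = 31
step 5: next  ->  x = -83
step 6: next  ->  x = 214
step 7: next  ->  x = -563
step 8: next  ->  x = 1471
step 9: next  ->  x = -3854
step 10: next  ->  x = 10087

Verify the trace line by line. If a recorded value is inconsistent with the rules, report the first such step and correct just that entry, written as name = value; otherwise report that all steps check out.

step 5, x = -84

1. x = -3*(1) + (-1)*(-4) + (-4) = -3 (verified)
2. x = -3*(-3) + (-1)*(1) + (-4) = 4 (exactly as logged)
3. x = -3*(4) + (-1)*(-3) + (-4) = -13 (matches)
4. x = -3*(-13) + (-1)*(4) + (-4) = 31 (exactly as logged)
5. x = -3*(31) + (-1)*(-13) + (-4) = -84 (first mismatch against the trace)
That makes step 5 the first incorrect line — x = -84 is what it should show.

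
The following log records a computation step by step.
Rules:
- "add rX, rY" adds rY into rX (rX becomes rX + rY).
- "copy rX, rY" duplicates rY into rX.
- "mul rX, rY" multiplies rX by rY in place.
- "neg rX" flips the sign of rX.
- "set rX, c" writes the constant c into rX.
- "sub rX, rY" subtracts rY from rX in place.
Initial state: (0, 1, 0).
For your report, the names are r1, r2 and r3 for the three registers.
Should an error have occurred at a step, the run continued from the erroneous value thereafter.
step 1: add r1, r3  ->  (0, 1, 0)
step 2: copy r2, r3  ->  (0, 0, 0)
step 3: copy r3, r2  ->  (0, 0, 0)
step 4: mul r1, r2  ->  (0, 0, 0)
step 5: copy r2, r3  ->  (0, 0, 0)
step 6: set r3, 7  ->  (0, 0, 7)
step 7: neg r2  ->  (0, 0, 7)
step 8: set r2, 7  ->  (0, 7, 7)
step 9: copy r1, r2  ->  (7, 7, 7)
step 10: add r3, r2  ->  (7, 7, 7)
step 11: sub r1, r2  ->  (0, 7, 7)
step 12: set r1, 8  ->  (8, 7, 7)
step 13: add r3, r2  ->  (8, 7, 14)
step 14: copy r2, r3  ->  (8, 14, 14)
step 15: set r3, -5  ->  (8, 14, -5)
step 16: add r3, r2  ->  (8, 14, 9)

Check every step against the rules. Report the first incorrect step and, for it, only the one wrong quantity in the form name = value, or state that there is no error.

step 10, r3 = 14

Recomputing the run from the initial state:
step 1: r1 = 0, r2 = 1, r3 = 0
step 2: r1 = 0, r2 = 0, r3 = 0
step 3: r1 = 0, r2 = 0, r3 = 0
step 4: r1 = 0, r2 = 0, r3 = 0
step 5: r1 = 0, r2 = 0, r3 = 0
step 6: r1 = 0, r2 = 0, r3 = 7
step 7: r1 = 0, r2 = 0, r3 = 7
step 8: r1 = 0, r2 = 7, r3 = 7
step 9: r1 = 7, r2 = 7, r3 = 7
step 10: r1 = 7, r2 = 7, r3 = 14
step 11: r1 = 0, r2 = 7, r3 = 14
step 12: r1 = 8, r2 = 7, r3 = 14
step 13: r1 = 8, r2 = 7, r3 = 21
step 14: r1 = 8, r2 = 21, r3 = 21
step 15: r1 = 8, r2 = 21, r3 = -5
step 16: r1 = 8, r2 = 21, r3 = 16
The first disagreement with the log is at step 10, where the value should be r3 = 14.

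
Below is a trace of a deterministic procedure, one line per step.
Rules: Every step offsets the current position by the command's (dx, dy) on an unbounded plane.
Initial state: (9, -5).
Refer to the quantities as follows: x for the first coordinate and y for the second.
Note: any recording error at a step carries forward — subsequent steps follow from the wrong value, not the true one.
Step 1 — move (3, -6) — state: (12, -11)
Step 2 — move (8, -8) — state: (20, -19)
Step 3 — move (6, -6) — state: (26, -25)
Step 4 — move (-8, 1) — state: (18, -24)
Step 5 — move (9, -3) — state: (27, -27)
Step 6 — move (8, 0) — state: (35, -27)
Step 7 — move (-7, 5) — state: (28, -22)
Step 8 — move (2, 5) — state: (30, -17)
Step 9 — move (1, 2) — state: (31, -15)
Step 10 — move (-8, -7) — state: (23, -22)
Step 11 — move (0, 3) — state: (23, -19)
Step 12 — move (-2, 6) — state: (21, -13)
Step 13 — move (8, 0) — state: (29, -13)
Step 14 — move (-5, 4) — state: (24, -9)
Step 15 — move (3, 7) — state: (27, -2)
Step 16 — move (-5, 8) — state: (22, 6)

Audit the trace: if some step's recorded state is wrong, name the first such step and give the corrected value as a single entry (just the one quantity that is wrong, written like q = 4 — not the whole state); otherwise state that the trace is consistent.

no error

Recomputing the run from the initial state:
step 1: x = 12, y = -11
step 2: x = 20, y = -19
step 3: x = 26, y = -25
step 4: x = 18, y = -24
step 5: x = 27, y = -27
step 6: x = 35, y = -27
step 7: x = 28, y = -22
step 8: x = 30, y = -17
step 9: x = 31, y = -15
step 10: x = 23, y = -22
step 11: x = 23, y = -19
step 12: x = 21, y = -13
step 13: x = 29, y = -13
step 14: x = 24, y = -9
step 15: x = 27, y = -2
step 16: x = 22, y = 6
This matches the trace at every step.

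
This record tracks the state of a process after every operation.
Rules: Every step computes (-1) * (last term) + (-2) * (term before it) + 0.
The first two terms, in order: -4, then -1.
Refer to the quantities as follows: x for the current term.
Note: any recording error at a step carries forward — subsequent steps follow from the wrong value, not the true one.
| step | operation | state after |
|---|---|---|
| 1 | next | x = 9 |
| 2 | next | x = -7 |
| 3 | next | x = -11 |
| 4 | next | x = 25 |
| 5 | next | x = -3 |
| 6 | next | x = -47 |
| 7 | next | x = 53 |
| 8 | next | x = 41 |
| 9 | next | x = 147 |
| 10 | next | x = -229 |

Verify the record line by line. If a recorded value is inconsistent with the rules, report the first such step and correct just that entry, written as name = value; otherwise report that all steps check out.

step 9, x = -147

Step 1: x = -1*(-1) + (-2)*(-4) + (0) = 9 — consistent with the record.
Step 2: x = -1*(9) + (-2)*(-1) + (0) = -7 — no discrepancy.
Step 3: x = -1*(-7) + (-2)*(9) + (0) = -11 — no discrepancy.
Step 4: x = -1*(-11) + (-2)*(-7) + (0) = 25 — in agreement.
Step 5: x = -1*(25) + (-2)*(-11) + (0) = -3 — matches.
Step 6: x = -1*(-3) + (-2)*(25) + (0) = -47 — verified.
Step 7: x = -1*(-47) + (-2)*(-3) + (0) = 53 — in agreement.
Step 8: x = -1*(53) + (-2)*(-47) + (0) = 41 — agrees with the record.
Step 9: x = -1*(41) + (-2)*(53) + (0) = -147 — the record has a different value.
Conclusion: step 9 carries the first error; the entry should be x = -147.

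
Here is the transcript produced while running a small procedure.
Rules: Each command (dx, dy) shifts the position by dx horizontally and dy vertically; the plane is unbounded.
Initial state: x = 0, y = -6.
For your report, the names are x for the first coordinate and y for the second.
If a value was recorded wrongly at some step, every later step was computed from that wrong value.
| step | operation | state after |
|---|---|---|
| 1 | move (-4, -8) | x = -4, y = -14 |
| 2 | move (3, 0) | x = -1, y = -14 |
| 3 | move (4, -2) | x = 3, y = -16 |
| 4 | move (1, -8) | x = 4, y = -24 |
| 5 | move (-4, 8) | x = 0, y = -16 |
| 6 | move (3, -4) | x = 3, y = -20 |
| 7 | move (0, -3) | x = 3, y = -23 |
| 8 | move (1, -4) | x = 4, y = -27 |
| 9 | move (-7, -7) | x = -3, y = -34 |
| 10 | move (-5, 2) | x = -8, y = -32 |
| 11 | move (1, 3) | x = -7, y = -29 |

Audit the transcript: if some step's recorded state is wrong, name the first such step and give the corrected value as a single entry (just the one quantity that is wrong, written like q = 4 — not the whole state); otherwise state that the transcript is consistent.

Step 1: x = 0 + (-4) = -4, y = -6 + (-8) = -14 — checks out.
Step 2: x = -4 + (3) = -1, y = -14 + (0) = -14 — consistent with the transcript.
Step 3: x = -1 + (4) = 3, y = -14 + (-2) = -16 — no discrepancy.
Step 4: x = 3 + (1) = 4, y = -16 + (-8) = -24 — verified.
Step 5: x = 4 + (-4) = 0, y = -24 + (8) = -16 — confirmed correct.
Step 6: x = 0 + (3) = 3, y = -16 + (-4) = -20 — exactly as logged.
Step 7: x = 3 + (0) = 3, y = -20 + (-3) = -23 — confirmed correct.
Step 8: x = 3 + (1) = 4, y = -23 + (-4) = -27 — no discrepancy.
Step 9: x = 4 + (-7) = -3, y = -27 + (-7) = -34 — agrees with the transcript.
Step 10: x = -3 + (-5) = -8, y = -34 + (2) = -32 — checks out.
Step 11: x = -8 + (1) = -7, y = -32 + (3) = -29 — exactly as logged.
Each recorded entry agrees with the recomputation.

no error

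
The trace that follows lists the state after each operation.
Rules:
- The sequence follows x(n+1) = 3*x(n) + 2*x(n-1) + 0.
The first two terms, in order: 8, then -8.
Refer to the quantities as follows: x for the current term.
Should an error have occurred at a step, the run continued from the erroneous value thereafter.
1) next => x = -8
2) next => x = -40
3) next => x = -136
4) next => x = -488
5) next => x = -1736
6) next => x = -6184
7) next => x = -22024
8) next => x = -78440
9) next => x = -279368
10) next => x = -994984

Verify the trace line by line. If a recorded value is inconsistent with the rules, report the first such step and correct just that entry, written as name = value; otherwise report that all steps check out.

no error

step 1: x = 3*(-8) + (2)*(8) + (0) = -8 -> matches
step 2: x = 3*(-8) + (2)*(-8) + (0) = -40 -> consistent with the trace
step 3: x = 3*(-40) + (2)*(-8) + (0) = -136 -> confirmed correct
step 4: x = 3*(-136) + (2)*(-40) + (0) = -488 -> in agreement
step 5: x = 3*(-488) + (2)*(-136) + (0) = -1736 -> in agreement
step 6: x = 3*(-1736) + (2)*(-488) + (0) = -6184 -> confirmed correct
step 7: x = 3*(-6184) + (2)*(-1736) + (0) = -22024 -> same as recorded
step 8: x = 3*(-22024) + (2)*(-6184) + (0) = -78440 -> confirmed correct
step 9: x = 3*(-78440) + (2)*(-22024) + (0) = -279368 -> exactly as logged
step 10: x = 3*(-279368) + (2)*(-78440) + (0) = -994984 -> same as recorded
Each recorded entry agrees with the recomputation.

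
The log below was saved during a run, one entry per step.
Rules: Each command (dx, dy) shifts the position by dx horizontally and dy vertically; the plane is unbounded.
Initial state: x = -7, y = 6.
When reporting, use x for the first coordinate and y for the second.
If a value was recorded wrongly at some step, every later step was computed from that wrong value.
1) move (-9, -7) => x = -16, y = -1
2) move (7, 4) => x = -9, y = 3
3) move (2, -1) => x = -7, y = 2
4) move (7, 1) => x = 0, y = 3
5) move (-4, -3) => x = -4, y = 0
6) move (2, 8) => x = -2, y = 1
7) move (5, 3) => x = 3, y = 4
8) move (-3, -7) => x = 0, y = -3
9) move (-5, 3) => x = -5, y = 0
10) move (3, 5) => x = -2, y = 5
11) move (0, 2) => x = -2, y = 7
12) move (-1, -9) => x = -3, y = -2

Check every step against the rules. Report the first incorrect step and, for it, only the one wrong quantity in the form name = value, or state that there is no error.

Recomputing the run from the initial state:
step 1: x = -16, y = -1
step 2: x = -9, y = 3
step 3: x = -7, y = 2
step 4: x = 0, y = 3
step 5: x = -4, y = 0
step 6: x = -2, y = 8
step 7: x = 3, y = 11
step 8: x = 0, y = 4
step 9: x = -5, y = 7
step 10: x = -2, y = 12
step 11: x = -2, y = 14
step 12: x = -3, y = 5
The first disagreement with the log is at step 6, where the value should be y = 8.

step 6, y = 8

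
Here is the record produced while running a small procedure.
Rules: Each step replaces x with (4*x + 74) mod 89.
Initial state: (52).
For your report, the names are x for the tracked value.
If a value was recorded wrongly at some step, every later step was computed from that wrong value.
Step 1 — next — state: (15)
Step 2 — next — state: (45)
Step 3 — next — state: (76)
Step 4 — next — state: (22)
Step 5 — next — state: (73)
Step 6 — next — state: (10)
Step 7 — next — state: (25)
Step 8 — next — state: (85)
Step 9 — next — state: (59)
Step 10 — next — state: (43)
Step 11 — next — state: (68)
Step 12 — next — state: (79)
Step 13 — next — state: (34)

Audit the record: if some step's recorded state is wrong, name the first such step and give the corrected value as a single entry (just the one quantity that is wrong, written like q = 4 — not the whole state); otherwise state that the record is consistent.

step 9, x = 58

1. x = (4*52 + 74) mod 89 = 15 (matches)
2. x = (4*15 + 74) mod 89 = 45 (confirmed correct)
3. x = (4*45 + 74) mod 89 = 76 (verified)
4. x = (4*76 + 74) mod 89 = 22 (exactly as logged)
5. x = (4*22 + 74) mod 89 = 73 (matches)
6. x = (4*73 + 74) mod 89 = 10 (exactly as logged)
7. x = (4*10 + 74) mod 89 = 25 (no discrepancy)
8. x = (4*25 + 74) mod 89 = 85 (agrees with the record)
9. x = (4*85 + 74) mod 89 = 58 (the recorded entry deviates here)
So the first discrepancy is step 9, where the right value is x = 58.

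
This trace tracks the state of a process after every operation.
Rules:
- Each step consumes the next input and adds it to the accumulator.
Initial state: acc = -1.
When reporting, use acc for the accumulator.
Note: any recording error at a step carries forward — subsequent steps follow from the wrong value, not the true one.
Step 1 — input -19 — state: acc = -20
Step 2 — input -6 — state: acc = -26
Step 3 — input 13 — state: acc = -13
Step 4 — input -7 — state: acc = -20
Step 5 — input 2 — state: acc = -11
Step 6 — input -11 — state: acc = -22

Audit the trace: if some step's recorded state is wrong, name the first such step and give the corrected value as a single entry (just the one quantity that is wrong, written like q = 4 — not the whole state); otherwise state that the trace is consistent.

Step 1: acc = -1 + -19 = -20 — checks out.
Step 2: acc = -20 + -6 = -26 — same as recorded.
Step 3: acc = -26 + 13 = -13 — same as recorded.
Step 4: acc = -13 + -7 = -20 — matches.
Step 5: acc = -20 + 2 = -18 — the trace has a different value.
The earliest wrong entry is at step 5: it should read acc = -18.

step 5, acc = -18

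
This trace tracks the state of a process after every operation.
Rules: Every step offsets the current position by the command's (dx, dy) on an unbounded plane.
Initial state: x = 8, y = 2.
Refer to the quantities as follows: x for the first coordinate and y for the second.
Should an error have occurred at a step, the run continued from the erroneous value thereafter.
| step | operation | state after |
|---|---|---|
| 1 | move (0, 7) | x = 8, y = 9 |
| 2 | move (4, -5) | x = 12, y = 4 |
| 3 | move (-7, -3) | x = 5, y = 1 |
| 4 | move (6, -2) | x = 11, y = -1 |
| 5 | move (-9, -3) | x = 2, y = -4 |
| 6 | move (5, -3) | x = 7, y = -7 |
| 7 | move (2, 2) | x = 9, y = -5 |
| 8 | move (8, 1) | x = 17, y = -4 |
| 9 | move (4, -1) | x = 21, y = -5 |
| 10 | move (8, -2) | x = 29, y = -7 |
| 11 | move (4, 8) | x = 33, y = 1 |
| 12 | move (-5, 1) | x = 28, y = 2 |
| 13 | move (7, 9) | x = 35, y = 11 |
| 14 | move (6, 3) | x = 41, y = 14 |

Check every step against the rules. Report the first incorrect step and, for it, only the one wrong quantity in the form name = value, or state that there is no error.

Recomputing the run from the initial state:
step 1: x = 8, y = 9
step 2: x = 12, y = 4
step 3: x = 5, y = 1
step 4: x = 11, y = -1
step 5: x = 2, y = -4
step 6: x = 7, y = -7
step 7: x = 9, y = -5
step 8: x = 17, y = -4
step 9: x = 21, y = -5
step 10: x = 29, y = -7
step 11: x = 33, y = 1
step 12: x = 28, y = 2
step 13: x = 35, y = 11
step 14: x = 41, y = 14
This matches the trace at every step.

no error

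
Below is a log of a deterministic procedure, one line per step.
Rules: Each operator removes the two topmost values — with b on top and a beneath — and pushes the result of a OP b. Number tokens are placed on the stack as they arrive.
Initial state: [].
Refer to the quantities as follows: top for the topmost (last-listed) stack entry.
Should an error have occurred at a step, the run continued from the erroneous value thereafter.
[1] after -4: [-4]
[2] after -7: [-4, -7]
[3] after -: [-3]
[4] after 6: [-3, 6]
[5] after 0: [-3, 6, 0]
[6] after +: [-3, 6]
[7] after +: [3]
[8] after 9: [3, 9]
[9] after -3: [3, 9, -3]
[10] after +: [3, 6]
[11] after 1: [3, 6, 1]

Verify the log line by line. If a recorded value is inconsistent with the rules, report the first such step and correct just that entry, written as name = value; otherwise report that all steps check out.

step 3, top = 3

Recomputing the run from the initial state:
step 1: [-4]
step 2: [-4, -7]
step 3: [3]
step 4: [3, 6]
step 5: [3, 6, 0]
step 6: [3, 6]
step 7: [9]
step 8: [9, 9]
step 9: [9, 9, -3]
step 10: [9, 6]
step 11: [9, 6, 1]
The first disagreement with the log is at step 3, where the value should be top = 3.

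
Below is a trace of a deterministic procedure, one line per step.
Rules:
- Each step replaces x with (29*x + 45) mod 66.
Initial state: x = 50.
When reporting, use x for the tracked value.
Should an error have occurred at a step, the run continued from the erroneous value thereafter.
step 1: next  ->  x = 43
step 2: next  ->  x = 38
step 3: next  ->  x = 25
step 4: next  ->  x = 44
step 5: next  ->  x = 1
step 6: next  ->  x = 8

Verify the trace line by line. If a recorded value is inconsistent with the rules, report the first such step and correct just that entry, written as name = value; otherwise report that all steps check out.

no error

Recomputing the run from the initial state:
step 1: x = 43
step 2: x = 38
step 3: x = 25
step 4: x = 44
step 5: x = 1
step 6: x = 8
This matches the trace at every step.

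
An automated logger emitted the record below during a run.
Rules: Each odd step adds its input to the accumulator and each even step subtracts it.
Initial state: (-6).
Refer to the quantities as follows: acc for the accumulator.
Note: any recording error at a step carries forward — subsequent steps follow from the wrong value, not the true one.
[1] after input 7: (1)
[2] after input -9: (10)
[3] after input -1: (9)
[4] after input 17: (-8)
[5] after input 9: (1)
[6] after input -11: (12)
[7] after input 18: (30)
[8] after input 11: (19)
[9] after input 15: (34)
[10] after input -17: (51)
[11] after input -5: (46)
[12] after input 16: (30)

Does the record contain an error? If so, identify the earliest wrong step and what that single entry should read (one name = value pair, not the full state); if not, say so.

1. acc = -6 + 7 = 1 (confirmed correct)
2. acc = 1 - -9 = 10 (no discrepancy)
3. acc = 10 + -1 = 9 (in agreement)
4. acc = 9 - 17 = -8 (confirmed correct)
5. acc = -8 + 9 = 1 (same as recorded)
6. acc = 1 - -11 = 12 (agrees with the record)
7. acc = 12 + 18 = 30 (exactly as logged)
8. acc = 30 - 11 = 19 (agrees with the record)
9. acc = 19 + 15 = 34 (in agreement)
10. acc = 34 - -17 = 51 (confirmed correct)
11. acc = 51 + -5 = 46 (consistent with the record)
12. acc = 46 - 16 = 30 (exactly as logged)
The whole run recomputes cleanly — no discrepancies.

no error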